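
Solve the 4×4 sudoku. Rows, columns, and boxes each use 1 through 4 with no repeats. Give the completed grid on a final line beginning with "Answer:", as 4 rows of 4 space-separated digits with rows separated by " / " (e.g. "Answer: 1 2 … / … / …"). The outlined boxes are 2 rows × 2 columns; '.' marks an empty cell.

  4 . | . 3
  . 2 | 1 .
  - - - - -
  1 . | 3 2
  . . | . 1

Step 1. [r4c2∈{3,4}] in col 2, 3 fits only at r4c2 ⇒ r4c2=3.
Step 2. [r1c3∈{2}] r1c3 has the single candidate 2 ⇒ r1c3=2.
Step 3. [r2c4∈{4}] r2c4's peers cover all but 4. So r2c4=4.
Step 4. [r4c3∈{4}] r4c3 has the single candidate 4. So r4c3=4.
Step 5. [r4c1∈{2}] only 2 remains possible at r4c1 ⇒ r4c1=2.
Step 6. [r3c2∈{4}] r3c2 has the single candidate 4, so r3c2=4.
Step 7. [r2c1∈{3}] r2c1's peers cover all but 3 ⇒ r2c1=3.
Step 8. [r1c2∈{1}] r1c2's peers cover all but 1 ⇒ r1c2=1.

Answer: 4 1 2 3 / 3 2 1 4 / 1 4 3 2 / 2 3 4 1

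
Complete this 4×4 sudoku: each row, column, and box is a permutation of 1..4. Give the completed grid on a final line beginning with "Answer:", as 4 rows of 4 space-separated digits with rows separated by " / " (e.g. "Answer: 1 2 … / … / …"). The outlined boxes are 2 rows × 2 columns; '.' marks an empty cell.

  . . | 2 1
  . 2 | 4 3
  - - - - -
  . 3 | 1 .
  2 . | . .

Step 1. [r3c1∈{4}] r3c1 has the single candidate 4, so r3c1=4.
Step 2. [r4c4∈{4}] r4c4 is down to just 4, so r4c4=4.
Step 3. [r2c1∈{1}] r2c1 has the single candidate 1. So r2c1=1.
Step 4. [r1c1∈{3}] only 3 remains possible at r1c1. So r1c1=3.
Step 5. [r4c2∈{1}] r4c2 has the single candidate 1, so r4c2=1.
Step 6. [r1c2∈{4}] nothing but 4 survives at r1c2 ⇒ r1c2=4.
Step 7. [r4c3∈{3}] nothing but 3 survives at r4c3. So r4c3=3.
Step 8. [r3c4∈{2}] r3c4 is down to just 2 ⇒ r3c4=2.

Answer: 3 4 2 1 / 1 2 4 3 / 4 3 1 2 / 2 1 3 4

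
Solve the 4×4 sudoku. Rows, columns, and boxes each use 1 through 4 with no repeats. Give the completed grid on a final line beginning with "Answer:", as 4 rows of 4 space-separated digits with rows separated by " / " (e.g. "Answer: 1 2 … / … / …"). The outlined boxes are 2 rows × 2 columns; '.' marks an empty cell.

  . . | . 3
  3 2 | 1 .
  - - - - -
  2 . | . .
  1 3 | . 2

Step 1. [r4c3∈{4}] nothing but 4 survives at r4c3, so r4c3=4.
Step 2. [r3c2∈{4}] r3c2 is down to just 4, so r3c2=4.
Step 3. [r3c4∈{1}] nothing but 1 survives at r3c4, so r3c4=1.
Step 4. [r3c3∈{3}] r3c3 is down to just 3 ⇒ r3c3=3.
Step 5. [r2c4∈{4}] nothing but 4 survives at r2c4 ⇒ r2c4=4.
Step 6. [r1c2∈{1}] r1c2's peers cover all but 1. So r1c2=1.
Step 7. [r1c3∈{2}] r1c3's peers cover all but 2, so r1c3=2.
Step 8. [r1c1∈{4}] r1c1's peers cover all but 4 ⇒ r1c1=4.

Answer: 4 1 2 3 / 3 2 1 4 / 2 4 3 1 / 1 3 4 2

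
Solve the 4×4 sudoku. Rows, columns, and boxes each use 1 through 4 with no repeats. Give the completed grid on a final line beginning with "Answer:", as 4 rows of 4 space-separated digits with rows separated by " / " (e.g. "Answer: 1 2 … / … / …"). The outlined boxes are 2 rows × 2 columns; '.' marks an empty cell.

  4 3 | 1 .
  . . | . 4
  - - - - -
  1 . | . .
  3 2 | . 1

Step 1. [r3c4∈{2,3}] col 4 places 3 nowhere but r3c4 ⇒ r3c4=3.
Step 2. [r3c3∈{2,4}] r3c3 is the only open cell in row 3 admitting 2. So r3c3=2.
Step 3. [r1c4∈{2}] only 2 remains possible at r1c4, so r1c4=2.
Step 4. [r2c2∈{1}] r2c2's peers cover all but 1 ⇒ r2c2=1.
Step 5. [r3c2∈{4}] r3c2 has the single candidate 4, so r3c2=4.
Step 6. [r2c3∈{3}] r2c3 has the single candidate 3, so r2c3=3.
Step 7. [r2c1∈{2}] r2c1 has the single candidate 2 ⇒ r2c1=2.
Step 8. [r4c3∈{4}] nothing but 4 survives at r4c3. So r4c3=4.

Answer: 4 3 1 2 / 2 1 3 4 / 1 4 2 3 / 3 2 4 1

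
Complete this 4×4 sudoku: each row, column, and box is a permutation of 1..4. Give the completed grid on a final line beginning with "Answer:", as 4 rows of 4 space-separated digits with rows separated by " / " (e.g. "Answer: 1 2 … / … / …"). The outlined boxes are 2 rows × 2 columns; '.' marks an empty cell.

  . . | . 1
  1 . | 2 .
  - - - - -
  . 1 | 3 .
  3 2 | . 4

Step 1. [r2c2∈{3,4}] 4 has one home in row 2: r2c2, so r2c2=4.
Step 2. [r1c2∈{3}] r1c2 has the single candidate 3, so r1c2=3.
Step 3. [r4c3∈{1}] r4c3 is down to just 1 ⇒ r4c3=1.
Step 4. [r1c1∈{2}] r1c1's peers cover all but 2, so r1c1=2.
Step 5. [r2c4∈{3}] only 3 remains possible at r2c4 ⇒ r2c4=3.
Step 6. [r1c3∈{4}] nothing but 4 survives at r1c3, so r1c3=4.
Step 7. [r3c1∈{4}] only 4 remains possible at r3c1 ⇒ r3c1=4.
Step 8. [r3c4∈{2}] r3c4 has the single candidate 2, so r3c4=2.

Answer: 2 3 4 1 / 1 4 2 3 / 4 1 3 2 / 3 2 1 4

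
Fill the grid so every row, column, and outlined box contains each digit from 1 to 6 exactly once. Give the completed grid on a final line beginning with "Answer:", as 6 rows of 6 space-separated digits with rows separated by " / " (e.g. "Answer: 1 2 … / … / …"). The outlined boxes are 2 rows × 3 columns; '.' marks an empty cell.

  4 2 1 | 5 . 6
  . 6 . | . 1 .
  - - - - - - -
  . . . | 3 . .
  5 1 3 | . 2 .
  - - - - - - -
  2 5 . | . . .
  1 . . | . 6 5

Step 1. [r4c6∈{4}] r4c6 has the single candidate 4 ⇒ r4c6=4.
Step 2. [r6c3∈{4}] nothing but 4 survives at r6c3 ⇒ r6c3=4.
Step 3. [r5c4∈{1,4}] 1 has one home in col 4: r5c4 ⇒ r5c4=1.
Step 4. [r5c6∈{3}] r5c6 is down to just 3 ⇒ r5c6=3.
Step 5. [r3c3∈{2,6}] in row 3, 2 fits only at r3c3. So r3c3=2.
Step 6. [r2c4∈{2,4}] across row 2, 4 lands solely at r2c4, so r2c4=4.
Step 7. [r3c6∈{1}] r3c6's peers cover all but 1, so r3c6=1.
Step 8. [r2c3∈{5}] r2c3's peers cover all but 5 ⇒ r2c3=5.
Step 9. [r5c5∈{4}] r5c5's peers cover all but 4. So r5c5=4.
Step 10. [r6c2∈{3}] nothing but 3 survives at r6c2 ⇒ r6c2=3.
Step 11. [r4c4∈{6}] only 6 remains possible at r4c4 ⇒ r4c4=6.
Step 12. [r2c6∈{2}] only 2 remains possible at r2c6 ⇒ r2c6=2.
Step 13. [r1c5∈{3}] r1c5 has the single candidate 3 ⇒ r1c5=3.
Step 14. [r2c1∈{3}] r2c1's peers cover all but 3. So r2c1=3.
Step 15. [r3c5∈{5}] r3c5 is down to just 5. So r3c5=5.
Step 16. [r6c4∈{2}] nothing but 2 survives at r6c4, so r6c4=2.
Step 17. [r3c2∈{4}] r3c2 is down to just 4. So r3c2=4.
Step 18. [r5c3∈{6}] only 6 remains possible at r5c3. So r5c3=6.
Step 19. [r3c1∈{6}] r3c1's peers cover all but 6 ⇒ r3c1=6.

Answer: 4 2 1 5 3 6 / 3 6 5 4 1 2 / 6 4 2 3 5 1 / 5 1 3 6 2 4 / 2 5 6 1 4 3 / 1 3 4 2 6 5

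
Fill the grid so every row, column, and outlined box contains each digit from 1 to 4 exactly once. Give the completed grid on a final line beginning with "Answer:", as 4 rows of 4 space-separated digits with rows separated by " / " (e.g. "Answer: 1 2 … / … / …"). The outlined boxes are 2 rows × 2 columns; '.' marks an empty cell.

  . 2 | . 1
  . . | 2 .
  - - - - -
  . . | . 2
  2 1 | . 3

Step 1. [r2c4∈{4}] r2c4 has the single candidate 4 ⇒ r2c4=4.
Step 2. [r2c2∈{3}] r2c2 is down to just 3. So r2c2=3.
Step 3. [r3c2∈{4}] nothing but 4 survives at r3c2. So r3c2=4.
Step 4. [r1c3∈{3}] r1c3's peers cover all but 3, so r1c3=3.
Step 5. [r4c3∈{4}] only 4 remains possible at r4c3, so r4c3=4.
Step 6. [r1c1∈{4}] only 4 remains possible at r1c1, so r1c1=4.
Step 7. [r2c1∈{1}] nothing but 1 survives at r2c1 ⇒ r2c1=1.
Step 8. [r3c1∈{3}] nothing but 3 survives at r3c1 ⇒ r3c1=3.
Step 9. [r3c3∈{1}] only 1 remains possible at r3c3 ⇒ r3c3=1.

Answer: 4 2 3 1 / 1 3 2 4 / 3 4 1 2 / 2 1 4 3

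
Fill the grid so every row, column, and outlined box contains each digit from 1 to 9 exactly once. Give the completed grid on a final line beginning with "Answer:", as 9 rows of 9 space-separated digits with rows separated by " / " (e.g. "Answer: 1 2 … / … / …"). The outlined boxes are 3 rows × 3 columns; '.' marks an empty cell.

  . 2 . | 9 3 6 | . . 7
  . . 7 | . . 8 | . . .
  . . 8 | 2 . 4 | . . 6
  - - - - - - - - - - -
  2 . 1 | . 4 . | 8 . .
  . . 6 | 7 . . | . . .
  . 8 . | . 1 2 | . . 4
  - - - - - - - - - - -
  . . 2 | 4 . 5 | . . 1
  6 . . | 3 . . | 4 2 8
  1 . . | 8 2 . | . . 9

Step 1. [r2c5∈{5}] only 5 remains possible at r2c5, so r2c5=5.
Step 2. [r9c6∈{7}] r9c6 is down to just 7 ⇒ r9c6=7.
Step 3. [r8c2∈{5,7,9}] row 8 places 7 nowhere but r8c2 ⇒ r8c2=7.
Step 4. [r4c8∈{3,5,6,7,9}] in row 4, 7 fits only at r4c8, so r4c8=7.
Step 5. [r8c3∈{5,9}] r8c3 is the only open cell in row 8 admitting 5 ⇒ r8c3=5.
Step 6. [r6c3∈{3,9}] in col 3, 9 fits only at r6c3 ⇒ r6c3=9.
Step 7. [r9c3∈{3,4}] in col 3, 3 fits only at r9c3. So r9c3=3.
Step 8. [r7c2∈{9}] r7c2's peers cover all but 9, so r7c2=9.
Step 9. [r1c3∈{4}] only 4 remains possible at r1c3 ⇒ r1c3=4.
Step 10. [r1c1∈{5}] r1c1 has the single candidate 5 ⇒ r1c1=5.
Step 11. [r1c7∈{1}] nothing but 1 survives at r1c7. So r1c7=1.
Step 12. [r4c6∈{3,9}] 9 has one home in row 4: r4c6, so r4c6=9.
Step 13. [r5c6∈{3}] r5c6's peers cover all but 3, so r5c6=3.
Step 14. [r4c4∈{5,6}] in row 4, 6 fits only at r4c4 ⇒ r4c4=6.
Step 15. [r3c2∈{1,3}] in row 3, 1 fits only at r3c2, so r3c2=1.
Step 16. [r7c7∈{3,6,7}] in row 7, 7 fits only at r7c7, so r7c7=7.
Step 17. [r7c8∈{3,6}] across row 7, 3 lands solely at r7c8, so r7c8=3.
Step 18. [r5c8∈{1,5,9}] r5c8 is the only open cell in row 5 admitting 1 ⇒ r5c8=1.
Step 19. [r5c7∈{2,5,9}] row 5 places 9 nowhere but r5c7, so r5c7=9.
Step 20. [r6c4∈{5}] only 5 remains possible at r6c4, so r6c4=5.
Step 21. [r6c8∈{6}] r6c8 has the single candidate 6 ⇒ r6c8=6.
Step 22. [r6c7∈{3}] r6c7's peers cover all but 3 ⇒ r6c7=3.
Step 23. [r3c1∈{3,9}] 3 has one home in row 3: r3c1, so r3c1=3.
Step 24. [r5c9∈{2,5}] in row 5, 2 fits only at r5c9. So r5c9=2.
Step 25. [r5c2∈{4,5}] r5c2 is the only open cell in row 5 admitting 5 ⇒ r5c2=5.
Step 26. [r3c7∈{5}] only 5 remains possible at r3c7. So r3c7=5.
Step 27. [r2c8∈{4,9}] r2c8 is the only open cell in row 2 admitting 4, so r2c8=4.
Step 28. [r2c2∈{6}] nothing but 6 survives at r2c2 ⇒ r2c2=6.
Step 29. [r5c1∈{4}] nothing but 4 survives at r5c1 ⇒ r5c1=4.
Step 30. [r4c9∈{5}] only 5 remains possible at r4c9, so r4c9=5.
Step 31. [r3c8∈{9}] r3c8 has the single candidate 9, so r3c8=9.
Step 32. [r8c6∈{1}] r8c6 has the single candidate 1 ⇒ r8c6=1.
Step 33. [r2c9∈{3}] nothing but 3 survives at r2c9. So r2c9=3.
Step 34. [r2c4∈{1}] r2c4 has the single candidate 1 ⇒ r2c4=1.
Step 35. [r9c7∈{6}] r9c7 has the single candidate 6, so r9c7=6.
Step 36. [r7c1∈{8}] r7c1 is down to just 8 ⇒ r7c1=8.
Step 37. [r4c2∈{3}] r4c2's peers cover all but 3 ⇒ r4c2=3.
Step 38. [r9c8∈{5}] only 5 remains possible at r9c8 ⇒ r9c8=5.
Step 39. [r1c8∈{8}] r1c8's peers cover all but 8. So r1c8=8.
Step 40. [r7c5∈{6}] r7c5 is down to just 6. So r7c5=6.
Step 41. [r2c7∈{2}] nothing but 2 survives at r2c7 ⇒ r2c7=2.
Step 42. [r9c2∈{4}] nothing but 4 survives at r9c2 ⇒ r9c2=4.
Step 43. [r2c1∈{9}] only 9 remains possible at r2c1. So r2c1=9.
Step 44. [r3c5∈{7}] r3c5 has the single candidate 7, so r3c5=7.
Step 45. [r6c1∈{7}] only 7 remains possible at r6c1, so r6c1=7.
Step 46. [r5c5∈{8}] r5c5 has the single candidate 8 ⇒ r5c5=8.
Step 47. [r8c5∈{9}] r8c5's peers cover all but 9 ⇒ r8c5=9.

Answer: 5 2 4 9 3 6 1 8 7 / 9 6 7 1 5 8 2 4 3 / 3 1 8 2 7 4 5 9 6 / 2 3 1 6 4 9 8 7 5 / 4 5 6 7 8 3 9 1 2 / 7 8 9 5 1 2 3 6 4 / 8 9 2 4 6 5 7 3 1 / 6 7 5 3 9 1 4 2 8 / 1 4 3 8 2 7 6 5 9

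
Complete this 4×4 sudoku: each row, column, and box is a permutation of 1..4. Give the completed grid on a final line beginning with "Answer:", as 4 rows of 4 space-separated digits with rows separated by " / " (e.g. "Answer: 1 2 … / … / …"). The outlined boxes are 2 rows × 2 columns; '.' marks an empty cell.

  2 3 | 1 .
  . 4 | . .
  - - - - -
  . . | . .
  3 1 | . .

Step 1. [r3c4∈{1,2,3,4}] row 3 places 1 nowhere but r3c4. So r3c4=1.
Step 2. [r3c3∈{2,3,4}] in row 3, 3 fits only at r3c3 ⇒ r3c3=3.
Step 3. [r4c3∈{2,4}] r4c3 is the only open cell in col 3 admitting 4, so r4c3=4.
Step 4. [r2c3∈{2}] r2c3's peers cover all but 2 ⇒ r2c3=2.
Step 5. [r3c2∈{2}] only 2 remains possible at r3c2, so r3c2=2.
Step 6. [r1c4∈{4}] only 4 remains possible at r1c4 ⇒ r1c4=4.
Step 7. [r2c4∈{3}] r2c4's peers cover all but 3, so r2c4=3.
Step 8. [r2c1∈{1}] r2c1 has the single candidate 1 ⇒ r2c1=1.
Step 9. [r4c4∈{2}] nothing but 2 survives at r4c4 ⇒ r4c4=2.
Step 10. [r3c1∈{4}] r3c1 has the single candidate 4 ⇒ r3c1=4.

Answer: 2 3 1 4 / 1 4 2 3 / 4 2 3 1 / 3 1 4 2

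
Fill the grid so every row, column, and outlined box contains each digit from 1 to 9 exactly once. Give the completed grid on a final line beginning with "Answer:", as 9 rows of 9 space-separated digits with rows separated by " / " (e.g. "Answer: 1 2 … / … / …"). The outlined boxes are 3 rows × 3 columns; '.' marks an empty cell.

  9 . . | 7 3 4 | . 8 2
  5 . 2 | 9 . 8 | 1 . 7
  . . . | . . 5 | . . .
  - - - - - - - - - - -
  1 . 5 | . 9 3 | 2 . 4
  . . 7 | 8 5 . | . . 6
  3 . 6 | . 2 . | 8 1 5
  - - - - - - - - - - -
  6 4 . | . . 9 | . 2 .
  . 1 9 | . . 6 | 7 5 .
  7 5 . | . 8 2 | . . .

Step 1. [r7c7∈{3}] nothing but 3 survives at r7c7. So r7c7=3.
Step 2. [r3c3∈{1,3,4,8}] col 3 places 4 nowhere but r3c3, so r3c3=4.
Step 3. [r3c9∈{3,9}] col 9 places 3 nowhere but r3c9. So r3c9=3.
Step 4. [r5c7∈{9}] r5c7 is down to just 9. So r5c7=9.
Step 5. [r3c7∈{6}] r3c7 is down to just 6, so r3c7=6.
Step 6. [r9c9∈{1,9}] in col 9, 9 fits only at r9c9. So r9c9=9.
Step 7. [r9c4∈{1,3,4}] in row 9, 1 fits only at r9c4 ⇒ r9c4=1.
Step 8. [r8c9∈{8}] only 8 remains possible at r8c9, so r8c9=8.
Step 9. [r3c1∈{8}] r3c1 is down to just 8 ⇒ r3c1=8.
Step 10. [r1c2∈{6}] r1c2's peers cover all but 6. So r1c2=6.
Step 11. [r6c4∈{4}] r6c4's peers cover all but 4 ⇒ r6c4=4.
Step 12. [r5c1∈{2,4}] in row 5, 4 fits only at r5c1, so r5c1=4.
Step 13. [r2c8∈{4}] r2c8 is down to just 4. So r2c8=4.
Step 14. [r5c8∈{3}] nothing but 3 survives at r5c8. So r5c8=3.
Step 15. [r8c1∈{2}] r8c1 is down to just 2. So r8c1=2.
Step 16. [r8c4∈{3}] r8c4 is down to just 3, so r8c4=3.
Step 17. [r3c2∈{7}] nothing but 7 survives at r3c2. So r3c2=7.
Step 18. [r9c7∈{4}] r9c7 is down to just 4, so r9c7=4.
Step 19. [r7c9∈{1}] nothing but 1 survives at r7c9, so r7c9=1.
Step 20. [r5c2∈{2}] r5c2's peers cover all but 2 ⇒ r5c2=2.
Step 21. [r5c6∈{1}] r5c6's peers cover all but 1. So r5c6=1.
Step 22. [r9c3∈{3}] only 3 remains possible at r9c3. So r9c3=3.
Step 23. [r4c8∈{7}] r4c8 has the single candidate 7, so r4c8=7.
Step 24. [r2c2∈{3}] nothing but 3 survives at r2c2. So r2c2=3.
Step 25. [r3c5∈{1}] r3c5's peers cover all but 1, so r3c5=1.
Step 26. [r7c4∈{5}] only 5 remains possible at r7c4 ⇒ r7c4=5.
Step 27. [r1c3∈{1}] r1c3's peers cover all but 1, so r1c3=1.
Step 28. [r2c5∈{6}] only 6 remains possible at r2c5. So r2c5=6.
Step 29. [r3c4∈{2}] only 2 remains possible at r3c4 ⇒ r3c4=2.
Step 30. [r6c6∈{7}] nothing but 7 survives at r6c6. So r6c6=7.
Step 31. [r7c5∈{7}] only 7 remains possible at r7c5 ⇒ r7c5=7.
Step 32. [r4c4∈{6}] nothing but 6 survives at r4c4 ⇒ r4c4=6.
Step 33. [r7c3∈{8}] r7c3 has the single candidate 8. So r7c3=8.
Step 34. [r1c7∈{5}] r1c7's peers cover all but 5. So r1c7=5.
Step 35. [r6c2∈{9}] r6c2 is down to just 9, so r6c2=9.
Step 36. [r3c8∈{9}] nothing but 9 survives at r3c8 ⇒ r3c8=9.
Step 37. [r8c5∈{4}] r8c5's peers cover all but 4, so r8c5=4.
Step 38. [r9c8∈{6}] r9c8 has the single candidate 6 ⇒ r9c8=6.
Step 39. [r4c2∈{8}] nothing but 8 survives at r4c2 ⇒ r4c2=8.

Answer: 9 6 1 7 3 4 5 8 2 / 5 3 2 9 6 8 1 4 7 / 8 7 4 2 1 5 6 9 3 / 1 8 5 6 9 3 2 7 4 / 4 2 7 8 5 1 9 3 6 / 3 9 6 4 2 7 8 1 5 / 6 4 8 5 7 9 3 2 1 / 2 1 9 3 4 6 7 5 8 / 7 5 3 1 8 2 4 6 9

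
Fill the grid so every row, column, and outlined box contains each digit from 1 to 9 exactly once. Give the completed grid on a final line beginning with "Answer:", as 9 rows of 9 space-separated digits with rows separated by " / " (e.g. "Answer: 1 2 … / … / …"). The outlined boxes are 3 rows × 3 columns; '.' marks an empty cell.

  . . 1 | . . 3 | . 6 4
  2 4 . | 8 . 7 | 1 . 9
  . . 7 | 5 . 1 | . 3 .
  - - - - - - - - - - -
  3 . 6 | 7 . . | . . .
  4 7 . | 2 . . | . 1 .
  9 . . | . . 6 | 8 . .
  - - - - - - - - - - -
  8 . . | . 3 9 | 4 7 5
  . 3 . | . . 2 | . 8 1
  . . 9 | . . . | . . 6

Step 1. [r3c5∈{2,4,6,9}] row 3 places 4 nowhere but r3c5, so r3c5=4.
Step 2. [r4c8∈{2,4,5,9}] in col 8, 9 fits only at r4c8, so r4c8=9.
Step 3. [r9c1∈{1,5,7}] r9c1 is the only open cell in col 1 admitting 1. So r9c1=1.
Step 4. [r4c9∈{2}] only 2 remains possible at r4c9 ⇒ r4c9=2.
Step 5. [r4c7∈{5}] r4c7 is down to just 5 ⇒ r4c7=5.
Step 6. [r1c2∈{5,8,9}] in row 1, 8 fits only at r1c2, so r1c2=8.
Step 7. [r9c4∈{4}] nothing but 4 survives at r9c4 ⇒ r9c4=4.
Step 8. [r8c4∈{6}] only 6 remains possible at r8c4 ⇒ r8c4=6.
Step 9. [r5c5∈{5,8,9}] in row 5, 9 fits only at r5c5. So r5c5=9.
Step 10. [r7c3∈{2}] r7c3's peers cover all but 2, so r7c3=2.
Step 11. [r6c3∈{5}] nothing but 5 survives at r6c3, so r6c3=5.
Step 12. [r6c5∈{1}] r6c5 is down to just 1 ⇒ r6c5=1.
Step 13. [r4c5∈{8}] r4c5's peers cover all but 8, so r4c5=8.
Step 14. [r9c2∈{5}] nothing but 5 survives at r9c2 ⇒ r9c2=5.
Step 15. [r3c7∈{2}] r3c7 is down to just 2 ⇒ r3c7=2.
Step 16. [r5c9∈{3}] r5c9 has the single candidate 3 ⇒ r5c9=3.
Step 17. [r7c2∈{6}] only 6 remains possible at r7c2 ⇒ r7c2=6.
Step 18. [r8c1∈{7}] only 7 remains possible at r8c1 ⇒ r8c1=7.
Step 19. [r5c6∈{5}] r5c6 has the single candidate 5. So r5c6=5.
Step 20. [r5c7∈{6}] r5c7 is down to just 6 ⇒ r5c7=6.
Step 21. [r1c1∈{5}] r1c1 has the single candidate 5 ⇒ r1c1=5.
Step 22. [r1c5∈{2}] r1c5 has the single candidate 2, so r1c5=2.
Step 23. [r6c2∈{2}] nothing but 2 survives at r6c2 ⇒ r6c2=2.
Step 24. [r5c3∈{8}] only 8 remains possible at r5c3, so r5c3=8.
Step 25. [r8c5∈{5}] r8c5's peers cover all but 5 ⇒ r8c5=5.
Step 26. [r6c9∈{7}] only 7 remains possible at r6c9 ⇒ r6c9=7.
Step 27. [r9c5∈{7}] r9c5 has the single candidate 7, so r9c5=7.
Step 28. [r7c4∈{1}] r7c4's peers cover all but 1 ⇒ r7c4=1.
Step 29. [r8c3∈{4}] nothing but 4 survives at r8c3. So r8c3=4.
Step 30. [r4c6∈{4}] r4c6 is down to just 4. So r4c6=4.
Step 31. [r4c2∈{1}] nothing but 1 survives at r4c2 ⇒ r4c2=1.
Step 32. [r3c2∈{9}] r3c2's peers cover all but 9, so r3c2=9.
Step 33. [r3c1∈{6}] r3c1 is down to just 6, so r3c1=6.
Step 34. [r8c7∈{9}] only 9 remains possible at r8c7, so r8c7=9.
Step 35. [r3c9∈{8}] r3c9's peers cover all but 8, so r3c9=8.
Step 36. [r9c7∈{3}] r9c7 is down to just 3 ⇒ r9c7=3.
Step 37. [r9c8∈{2}] r9c8's peers cover all but 2, so r9c8=2.
Step 38. [r2c3∈{3}] r2c3's peers cover all but 3, so r2c3=3.
Step 39. [r1c4∈{9}] r1c4 is down to just 9, so r1c4=9.
Step 40. [r6c8∈{4}] r6c8's peers cover all but 4, so r6c8=4.
Step 41. [r2c8∈{5}] r2c8 has the single candidate 5. So r2c8=5.
Step 42. [r6c4∈{3}] nothing but 3 survives at r6c4, so r6c4=3.
Step 43. [r9c6∈{8}] only 8 remains possible at r9c6. So r9c6=8.
Step 44. [r1c7∈{7}] r1c7 has the single candidate 7 ⇒ r1c7=7.
Step 45. [r2c5∈{6}] r2c5 has the single candidate 6. So r2c5=6.

Answer: 5 8 1 9 2 3 7 6 4 / 2 4 3 8 6 7 1 5 9 / 6 9 7 5 4 1 2 3 8 / 3 1 6 7 8 4 5 9 2 / 4 7 8 2 9 5 6 1 3 / 9 2 5 3 1 6 8 4 7 / 8 6 2 1 3 9 4 7 5 / 7 3 4 6 5 2 9 8 1 / 1 5 9 4 7 8 3 2 6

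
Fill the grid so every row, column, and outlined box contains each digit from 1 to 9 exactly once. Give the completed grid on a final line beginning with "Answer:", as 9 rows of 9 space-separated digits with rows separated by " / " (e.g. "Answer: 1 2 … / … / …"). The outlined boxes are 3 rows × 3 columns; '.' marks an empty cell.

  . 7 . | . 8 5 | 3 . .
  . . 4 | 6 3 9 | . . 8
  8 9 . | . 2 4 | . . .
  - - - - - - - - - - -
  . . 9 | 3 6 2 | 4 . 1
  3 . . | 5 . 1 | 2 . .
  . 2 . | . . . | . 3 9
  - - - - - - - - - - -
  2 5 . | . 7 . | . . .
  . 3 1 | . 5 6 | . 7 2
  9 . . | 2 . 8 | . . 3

Step 1. [r3c9∈{5,6,7}] across col 9, 5 lands solely at r3c9, so r3c9=5.
Step 2. [r6c3∈{5,6,7,8}] 5 has one home in col 3: r6c3, so r6c3=5.
Step 3. [r6c1∈{1,4,6,7}] r6c1 is the only open cell in row 6 admitting 1 ⇒ r6c1=1.
Step 4. [r6c7∈{6,7,8}] across row 6, 6 lands solely at r6c7 ⇒ r6c7=6.
Step 5. [r1c8∈{1,2,4,6,9}] 9 has one home in row 1: r1c8, so r1c8=9.
Step 6. [r5c2∈{4,6,8}] r5c2 is the only open cell in box 4 admitting 4. So r5c2=4.
Step 7. [r5c3∈{6,7,8}] in row 5, 6 fits only at r5c3, so r5c3=6.
Step 8. [r9c5∈{1,4}] r9c5 is the only open cell in col 5 admitting 1 ⇒ r9c5=1.
Step 9. [r9c8∈{4,5,6}] r9c8 is the only open cell in row 9 admitting 4, so r9c8=4.
Step 10. [r3c8∈{1,6}] row 3 places 6 nowhere but r3c8 ⇒ r3c8=6.
Step 11. [r8c7∈{8,9}] row 8 places 8 nowhere but r8c7. So r8c7=8.
Step 12. [r3c4∈{1,7}] r3c4 is the only open cell in box 2 admitting 7 ⇒ r3c4=7.
Step 13. [r3c7∈{1}] r3c7 has the single candidate 1 ⇒ r3c7=1.
Step 14. [r7c4∈{4,9}] 4 has one home in row 7: r7c4 ⇒ r7c4=4.
Step 15. [r5c8∈{8}] r5c8 is down to just 8. So r5c8=8.
Step 16. [r1c4∈{1}] only 1 remains possible at r1c4 ⇒ r1c4=1.
Step 17. [r5c5∈{9}] nothing but 9 survives at r5c5. So r5c5=9.
Step 18. [r7c8∈{1}] r7c8 is down to just 1, so r7c8=1.
Step 19. [r2c7∈{7}] nothing but 7 survives at r2c7. So r2c7=7.
Step 20. [r6c5∈{4}] only 4 remains possible at r6c5, so r6c5=4.
Step 21. [r8c1∈{4}] nothing but 4 survives at r8c1 ⇒ r8c1=4.
Step 22. [r4c2∈{8}] r4c2 has the single candidate 8 ⇒ r4c2=8.
Step 23. [r2c8∈{2}] r2c8 is down to just 2 ⇒ r2c8=2.
Step 24. [r1c9∈{4}] r1c9 is down to just 4. So r1c9=4.
Step 25. [r7c9∈{6}] r7c9 has the single candidate 6. So r7c9=6.
Step 26. [r9c3∈{7}] r9c3's peers cover all but 7 ⇒ r9c3=7.
Step 27. [r6c4∈{8}] nothing but 8 survives at r6c4 ⇒ r6c4=8.
Step 28. [r9c7∈{5}] only 5 remains possible at r9c7 ⇒ r9c7=5.
Step 29. [r4c1∈{7}] r4c1's peers cover all but 7, so r4c1=7.
Step 30. [r7c6∈{3}] only 3 remains possible at r7c6, so r7c6=3.
Step 31. [r5c9∈{7}] r5c9's peers cover all but 7 ⇒ r5c9=7.
Step 32. [r2c2∈{1}] nothing but 1 survives at r2c2. So r2c2=1.
Step 33. [r6c6∈{7}] nothing but 7 survives at r6c6 ⇒ r6c6=7.
Step 34. [r9c2∈{6}] only 6 remains possible at r9c2, so r9c2=6.
Step 35. [r1c3∈{2}] r1c3 is down to just 2. So r1c3=2.
Step 36. [r3c3∈{3}] nothing but 3 survives at r3c3. So r3c3=3.
Step 37. [r8c4∈{9}] r8c4 has the single candidate 9 ⇒ r8c4=9.
Step 38. [r4c8∈{5}] r4c8 is down to just 5 ⇒ r4c8=5.
Step 39. [r1c1∈{6}] r1c1 has the single candidate 6. So r1c1=6.
Step 40. [r7c7∈{9}] r7c7 is down to just 9. So r7c7=9.
Step 41. [r2c1∈{5}] nothing but 5 survives at r2c1. So r2c1=5.
Step 42. [r7c3∈{8}] r7c3 is down to just 8. So r7c3=8.

Answer: 6 7 2 1 8 5 3 9 4 / 5 1 4 6 3 9 7 2 8 / 8 9 3 7 2 4 1 6 5 / 7 8 9 3 6 2 4 5 1 / 3 4 6 5 9 1 2 8 7 / 1 2 5 8 4 7 6 3 9 / 2 5 8 4 7 3 9 1 6 / 4 3 1 9 5 6 8 7 2 / 9 6 7 2 1 8 5 4 3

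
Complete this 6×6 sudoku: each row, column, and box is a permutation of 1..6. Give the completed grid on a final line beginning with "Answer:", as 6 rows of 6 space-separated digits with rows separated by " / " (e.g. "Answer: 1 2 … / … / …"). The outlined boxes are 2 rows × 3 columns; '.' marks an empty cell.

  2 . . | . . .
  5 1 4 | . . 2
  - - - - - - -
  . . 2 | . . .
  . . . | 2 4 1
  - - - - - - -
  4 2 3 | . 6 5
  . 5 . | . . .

Step 1. [r2c5∈{3}] nothing but 3 survives at r2c5 ⇒ r2c5=3.
Step 2. [r1c3∈{6}] r1c3's peers cover all but 6, so r1c3=6.
Step 3. [r3c6∈{3,6}] col 6 places 6 nowhere but r3c6. So r3c6=6.
Step 4. [r3c4∈{3,5}] box 4 places 3 nowhere but r3c4, so r3c4=3.
Step 5. [r6c3∈{1}] nothing but 1 survives at r6c3, so r6c3=1.
Step 6. [r1c4∈{1,4,5}] r1c4 is the only open cell in col 4 admitting 5. So r1c4=5.
Step 7. [r4c2∈{3,6}] r4c2 is the only open cell in col 2 admitting 6. So r4c2=6.
Step 8. [r6c4∈{4}] r6c4 has the single candidate 4, so r6c4=4.
Step 9. [r3c1∈{1}] nothing but 1 survives at r3c1, so r3c1=1.
Step 10. [r5c4∈{1}] r5c4 has the single candidate 1, so r5c4=1.
Step 11. [r4c3∈{5}] r4c3 has the single candidate 5. So r4c3=5.
Step 12. [r6c5∈{2}] r6c5 is down to just 2. So r6c5=2.
Step 13. [r4c1∈{3}] r4c1 has the single candidate 3, so r4c1=3.
Step 14. [r1c5∈{1}] r1c5 is down to just 1, so r1c5=1.
Step 15. [r6c1∈{6}] only 6 remains possible at r6c1. So r6c1=6.
Step 16. [r1c6∈{4}] nothing but 4 survives at r1c6 ⇒ r1c6=4.
Step 17. [r2c4∈{6}] r2c4 has the single candidate 6. So r2c4=6.
Step 18. [r1c2∈{3}] only 3 remains possible at r1c2, so r1c2=3.
Step 19. [r3c2∈{4}] r3c2's peers cover all but 4 ⇒ r3c2=4.
Step 20. [r6c6∈{3}] r6c6's peers cover all but 3, so r6c6=3.
Step 21. [r3c5∈{5}] r3c5 is down to just 5. So r3c5=5.

Answer: 2 3 6 5 1 4 / 5 1 4 6 3 2 / 1 4 2 3 5 6 / 3 6 5 2 4 1 / 4 2 3 1 6 5 / 6 5 1 4 2 3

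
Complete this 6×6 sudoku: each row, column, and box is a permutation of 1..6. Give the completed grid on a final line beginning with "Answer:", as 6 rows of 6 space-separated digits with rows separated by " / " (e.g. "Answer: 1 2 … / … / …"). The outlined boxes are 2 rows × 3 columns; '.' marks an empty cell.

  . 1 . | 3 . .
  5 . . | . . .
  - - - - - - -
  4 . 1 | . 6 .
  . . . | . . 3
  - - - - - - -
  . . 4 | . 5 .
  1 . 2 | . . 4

Step 1. [r2c2∈{2,3,4,6}] across col 2, 4 lands solely at r2c2, so r2c2=4.
Step 2. [r3c2∈{2,3,5}] r3c2 is the only open cell in row 3 admitting 3 ⇒ r3c2=3.
Step 3. [r4c2∈{2,5,6}] col 2 places 2 nowhere but r4c2, so r4c2=2.
Step 4. [r6c4∈{6}] nothing but 6 survives at r6c4 ⇒ r6c4=6.
Step 5. [r1c3∈{6}] r1c3's peers cover all but 6 ⇒ r1c3=6.
Step 6. [r4c4∈{1,4,5}] across col 4, 4 lands solely at r4c4, so r4c4=4.
Step 7. [r3c4∈{2,5}] col 4 places 5 nowhere but r3c4. So r3c4=5.
Step 8. [r3c6∈{2}] only 2 remains possible at r3c6. So r3c6=2.
Step 9. [r5c4∈{1,2}] across row 5, 2 lands solely at r5c4, so r5c4=2.
Step 10. [r2c5∈{1,2}] row 2 places 2 nowhere but r2c5. So r2c5=2.
Step 11. [r2c6∈{1,6}] in row 2, 6 fits only at r2c6. So r2c6=6.
Step 12. [r4c1∈{6}] r4c1 has the single candidate 6, so r4c1=6.
Step 13. [r6c2∈{5}] only 5 remains possible at r6c2 ⇒ r6c2=5.
Step 14. [r2c4∈{1}] r2c4's peers cover all but 1. So r2c4=1.
Step 15. [r1c6∈{5}] r1c6 is down to just 5 ⇒ r1c6=5.
Step 16. [r5c2∈{6}] r5c2 has the single candidate 6, so r5c2=6.
Step 17. [r4c5∈{1}] r4c5's peers cover all but 1, so r4c5=1.
Step 18. [r6c5∈{3}] only 3 remains possible at r6c5. So r6c5=3.
Step 19. [r5c1∈{3}] r5c1's peers cover all but 3. So r5c1=3.
Step 20. [r2c3∈{3}] nothing but 3 survives at r2c3 ⇒ r2c3=3.
Step 21. [r4c3∈{5}] r4c3's peers cover all but 5, so r4c3=5.
Step 22. [r1c1∈{2}] r1c1's peers cover all but 2 ⇒ r1c1=2.
Step 23. [r5c6∈{1}] nothing but 1 survives at r5c6 ⇒ r5c6=1.
Step 24. [r1c5∈{4}] nothing but 4 survives at r1c5 ⇒ r1c5=4.

Answer: 2 1 6 3 4 5 / 5 4 3 1 2 6 / 4 3 1 5 6 2 / 6 2 5 4 1 3 / 3 6 4 2 5 1 / 1 5 2 6 3 4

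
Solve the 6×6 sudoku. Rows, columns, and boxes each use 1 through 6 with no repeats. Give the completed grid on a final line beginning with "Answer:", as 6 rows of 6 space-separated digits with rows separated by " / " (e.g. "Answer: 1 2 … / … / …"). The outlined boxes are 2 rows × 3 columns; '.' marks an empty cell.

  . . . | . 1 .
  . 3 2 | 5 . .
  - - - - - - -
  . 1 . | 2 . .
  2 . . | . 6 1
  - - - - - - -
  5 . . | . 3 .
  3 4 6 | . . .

Step 1. [r2c5∈{4}] nothing but 4 survives at r2c5 ⇒ r2c5=4.
Step 2. [r1c2∈{5,6}] r1c2 is the only open cell in col 2 admitting 6 ⇒ r1c2=6.
Step 3. [r1c6∈{2,3}] row 1 places 2 nowhere but r1c6 ⇒ r1c6=2.
Step 4. [r3c6∈{3,4,5}] in col 6, 3 fits only at r3c6. So r3c6=3.
Step 5. [r5c4∈{1,4,6}] r5c4 is the only open cell in col 4 admitting 6 ⇒ r5c4=6.
Step 6. [r1c3∈{4,5}] 5 has one home in row 1: r1c3 ⇒ r1c3=5.
Step 7. [r3c3∈{4}] r3c3's peers cover all but 4, so r3c3=4.
Step 8. [r6c6∈{5}] r6c6's peers cover all but 5. So r6c6=5.
Step 9. [r2c1∈{1}] r2c1 is down to just 1. So r2c1=1.
Step 10. [r1c4∈{3}] nothing but 3 survives at r1c4 ⇒ r1c4=3.
Step 11. [r4c2∈{5}] nothing but 5 survives at r4c2, so r4c2=5.
Step 12. [r1c1∈{4}] only 4 remains possible at r1c1. So r1c1=4.
Step 13. [r2c6∈{6}] nothing but 6 survives at r2c6. So r2c6=6.
Step 14. [r4c4∈{4}] nothing but 4 survives at r4c4. So r4c4=4.
Step 15. [r6c4∈{1}] r6c4 has the single candidate 1. So r6c4=1.
Step 16. [r5c6∈{4}] r5c6 is down to just 4, so r5c6=4.
Step 17. [r6c5∈{2}] nothing but 2 survives at r6c5, so r6c5=2.
Step 18. [r3c5∈{5}] only 5 remains possible at r3c5. So r3c5=5.
Step 19. [r5c2∈{2}] r5c2 has the single candidate 2, so r5c2=2.
Step 20. [r3c1∈{6}] r3c1's peers cover all but 6. So r3c1=6.
Step 21. [r4c3∈{3}] r4c3 has the single candidate 3, so r4c3=3.
Step 22. [r5c3∈{1}] r5c3 has the single candidate 1. So r5c3=1.

Answer: 4 6 5 3 1 2 / 1 3 2 5 4 6 / 6 1 4 2 5 3 / 2 5 3 4 6 1 / 5 2 1 6 3 4 / 3 4 6 1 2 5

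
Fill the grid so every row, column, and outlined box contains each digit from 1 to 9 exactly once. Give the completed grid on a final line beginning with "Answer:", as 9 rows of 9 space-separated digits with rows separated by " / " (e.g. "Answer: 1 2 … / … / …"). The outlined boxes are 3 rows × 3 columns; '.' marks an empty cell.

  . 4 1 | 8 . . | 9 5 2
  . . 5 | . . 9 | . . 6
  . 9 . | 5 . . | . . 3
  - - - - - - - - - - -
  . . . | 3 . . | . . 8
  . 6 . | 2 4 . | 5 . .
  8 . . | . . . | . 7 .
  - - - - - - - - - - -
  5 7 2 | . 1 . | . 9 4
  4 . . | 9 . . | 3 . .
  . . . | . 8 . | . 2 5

Step 1. [r7c4∈{6}] r7c4's peers cover all but 6 ⇒ r7c4=6.
Step 2. [r6c4∈{1}] nothing but 1 survives at r6c4, so r6c4=1.
Step 3. [r3c6∈{1,2,4,6,7}] across col 6, 1 lands solely at r3c6, so r3c6=1.
Step 4. [r2c4∈{4,7}] in box 2, 4 fits only at r2c4. So r2c4=4.
Step 5. [r8c9∈{1,7}] 7 has one home in col 9: r8c9 ⇒ r8c9=7.
Step 6. [r5c9∈{1,9}] in col 9, 1 fits only at r5c9, so r5c9=1.
Step 7. [r7c7∈{8}] r7c7 has the single candidate 8, so r7c7=8.
Step 8. [r6c9∈{9}] only 9 remains possible at r6c9, so r6c9=9.
Step 9. [r4c5∈{5,6,7,9}] in col 5, 9 fits only at r4c5, so r4c5=9.
Step 10. [r7c6∈{3}] r7c6's peers cover all but 3. So r7c6=3.
Step 11. [r5c8∈{3}] r5c8 is down to just 3. So r5c8=3.
Step 12. [r8c6∈{2,5}] across col 6, 2 lands solely at r8c6, so r8c6=2.
Step 13. [r9c4∈{7}] r9c4 has the single candidate 7 ⇒ r9c4=7.
Step 14. [r8c5∈{5}] nothing but 5 survives at r8c5 ⇒ r8c5=5.
Step 15. [r6c5∈{6}] r6c5 is down to just 6. So r6c5=6.
Step 16. [r1c6∈{6,7}] r1c6 is the only open cell in col 6 admitting 6, so r1c6=6.
Step 17. [r6c6∈{5}] r6c6 is down to just 5, so r6c6=5.
Step 18. [r4c6∈{7}] r4c6 is down to just 7, so r4c6=7.
Step 19. [r4c3∈{4}] nothing but 4 survives at r4c3. So r4c3=4.
Step 20. [r6c3∈{3}] r6c3 has the single candidate 3 ⇒ r6c3=3.
Step 21. [r6c2∈{2}] r6c2 is down to just 2. So r6c2=2.
Step 22. [r4c8∈{6}] r4c8's peers cover all but 6 ⇒ r4c8=6.
Step 23. [r8c3∈{6,8}] row 8 places 6 nowhere but r8c3. So r8c3=6.
Step 24. [r3c3∈{7,8}] col 3 places 8 nowhere but r3c3, so r3c3=8.
Step 25. [r2c2∈{3}] r2c2's peers cover all but 3. So r2c2=3.
Step 26. [r9c2∈{1}] only 1 remains possible at r9c2, so r9c2=1.
Step 27. [r1c1∈{7}] only 7 remains possible at r1c1 ⇒ r1c1=7.
Step 28. [r5c1∈{9}] r5c1 has the single candidate 9 ⇒ r5c1=9.
Step 29. [r2c1∈{2}] nothing but 2 survives at r2c1. So r2c1=2.
Step 30. [r2c5∈{7}] r2c5's peers cover all but 7 ⇒ r2c5=7.
Step 31. [r3c7∈{4,7}] r3c7 is the only open cell in row 3 admitting 7. So r3c7=7.
Step 32. [r8c8∈{1}] r8c8 has the single candidate 1, so r8c8=1.
Step 33. [r2c7∈{1}] only 1 remains possible at r2c7, so r2c7=1.
Step 34. [r9c7∈{6}] r9c7 has the single candidate 6, so r9c7=6.
Step 35. [r1c5∈{3}] nothing but 3 survives at r1c5. So r1c5=3.
Step 36. [r4c7∈{2}] nothing but 2 survives at r4c7. So r4c7=2.
Step 37. [r6c7∈{4}] nothing but 4 survives at r6c7. So r6c7=4.
Step 38. [r2c8∈{8}] r2c8 is down to just 8. So r2c8=8.
Step 39. [r8c2∈{8}] r8c2's peers cover all but 8 ⇒ r8c2=8.
Step 40. [r9c1∈{3}] only 3 remains possible at r9c1 ⇒ r9c1=3.
Step 41. [r9c3∈{9}] r9c3's peers cover all but 9. So r9c3=9.
Step 42. [r5c3∈{7}] r5c3's peers cover all but 7 ⇒ r5c3=7.
Step 43. [r3c1∈{6}] only 6 remains possible at r3c1. So r3c1=6.
Step 44. [r4c2∈{5}] r4c2's peers cover all but 5. So r4c2=5.
Step 45. [r9c6∈{4}] r9c6 is down to just 4 ⇒ r9c6=4.
Step 46. [r5c6∈{8}] r5c6 is down to just 8, so r5c6=8.
Step 47. [r3c8∈{4}] only 4 remains possible at r3c8, so r3c8=4.
Step 48. [r3c5∈{2}] r3c5's peers cover all but 2 ⇒ r3c5=2.
Step 49. [r4c1∈{1}] only 1 remains possible at r4c1, so r4c1=1.

Answer: 7 4 1 8 3 6 9 5 2 / 2 3 5 4 7 9 1 8 6 / 6 9 8 5 2 1 7 4 3 / 1 5 4 3 9 7 2 6 8 / 9 6 7 2 4 8 5 3 1 / 8 2 3 1 6 5 4 7 9 / 5 7 2 6 1 3 8 9 4 / 4 8 6 9 5 2 3 1 7 / 3 1 9 7 8 4 6 2 5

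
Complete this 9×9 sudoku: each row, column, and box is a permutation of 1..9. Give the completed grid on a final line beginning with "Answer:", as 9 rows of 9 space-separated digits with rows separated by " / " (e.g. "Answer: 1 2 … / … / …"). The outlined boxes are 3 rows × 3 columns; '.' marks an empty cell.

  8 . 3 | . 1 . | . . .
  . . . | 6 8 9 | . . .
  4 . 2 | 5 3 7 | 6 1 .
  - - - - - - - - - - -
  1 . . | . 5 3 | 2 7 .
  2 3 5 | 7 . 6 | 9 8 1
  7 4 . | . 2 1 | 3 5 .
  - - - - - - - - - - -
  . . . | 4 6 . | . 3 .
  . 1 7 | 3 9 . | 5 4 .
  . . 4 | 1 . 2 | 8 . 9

Step 1. [r2c1∈{5}] r2c1 has the single candidate 5 ⇒ r2c1=5.
Step 2. [r7c2∈{2,5,8,9}] r7c2 is the only open cell in col 2 admitting 2, so r7c2=2.
Step 3. [r4c2∈{6,8,9}] col 2 places 8 nowhere but r4c2, so r4c2=8.
Step 4. [r9c8∈{6}] r9c8's peers cover all but 6. So r9c8=6.
Step 5. [r7c9∈{7}] r7c9's peers cover all but 7 ⇒ r7c9=7.
Step 6. [r2c8∈{2}] r2c8 has the single candidate 2. So r2c8=2.
Step 7. [r4c9∈{4,6}] in row 4, 4 fits only at r4c9, so r4c9=4.
Step 8. [r4c4∈{9}] r4c4 has the single candidate 9. So r4c4=9.
Step 9. [r1c2∈{6,7,9}] in row 1, 6 fits only at r1c2. So r1c2=6.
Step 10. [r2c7∈{4,7}] r2c7 is the only open cell in row 2 admitting 4, so r2c7=4.
Step 11. [r7c3∈{8,9}] r7c3 is the only open cell in col 3 admitting 8 ⇒ r7c3=8.
Step 12. [r4c3∈{6}] r4c3 is down to just 6, so r4c3=6.
Step 13. [r7c6∈{5}] r7c6 is down to just 5 ⇒ r7c6=5.
Step 14. [r1c4∈{2}] r1c4's peers cover all but 2 ⇒ r1c4=2.
Step 15. [r3c9∈{8}] r3c9's peers cover all but 8 ⇒ r3c9=8.
Step 16. [r2c3∈{1}] only 1 remains possible at r2c3. So r2c3=1.
Step 17. [r8c9∈{2}] r8c9 has the single candidate 2, so r8c9=2.
Step 18. [r1c7∈{7}] nothing but 7 survives at r1c7, so r1c7=7.
Step 19. [r8c6∈{8}] only 8 remains possible at r8c6. So r8c6=8.
Step 20. [r8c1∈{6}] only 6 remains possible at r8c1, so r8c1=6.
Step 21. [r6c4∈{8}] only 8 remains possible at r6c4. So r6c4=8.
Step 22. [r9c5∈{7}] r9c5 has the single candidate 7 ⇒ r9c5=7.
Step 23. [r1c6∈{4}] only 4 remains possible at r1c6. So r1c6=4.
Step 24. [r1c9∈{5}] r1c9 has the single candidate 5. So r1c9=5.
Step 25. [r6c9∈{6}] r6c9's peers cover all but 6, so r6c9=6.
Step 26. [r6c3∈{9}] only 9 remains possible at r6c3, so r6c3=9.
Step 27. [r2c2∈{7}] r2c2 is down to just 7 ⇒ r2c2=7.
Step 28. [r9c1∈{3}] nothing but 3 survives at r9c1 ⇒ r9c1=3.
Step 29. [r3c2∈{9}] only 9 remains possible at r3c2, so r3c2=9.
Step 30. [r7c1∈{9}] r7c1 has the single candidate 9, so r7c1=9.
Step 31. [r5c5∈{4}] r5c5 is down to just 4 ⇒ r5c5=4.
Step 32. [r9c2∈{5}] r9c2's peers cover all but 5 ⇒ r9c2=5.
Step 33. [r2c9∈{3}] r2c9 has the single candidate 3. So r2c9=3.
Step 34. [r1c8∈{9}] r1c8 is down to just 9, so r1c8=9.
Step 35. [r7c7∈{1}] r7c7 has the single candidate 1 ⇒ r7c7=1.

Answer: 8 6 3 2 1 4 7 9 5 / 5 7 1 6 8 9 4 2 3 / 4 9 2 5 3 7 6 1 8 / 1 8 6 9 5 3 2 7 4 / 2 3 5 7 4 6 9 8 1 / 7 4 9 8 2 1 3 5 6 / 9 2 8 4 6 5 1 3 7 / 6 1 7 3 9 8 5 4 2 / 3 5 4 1 7 2 8 6 9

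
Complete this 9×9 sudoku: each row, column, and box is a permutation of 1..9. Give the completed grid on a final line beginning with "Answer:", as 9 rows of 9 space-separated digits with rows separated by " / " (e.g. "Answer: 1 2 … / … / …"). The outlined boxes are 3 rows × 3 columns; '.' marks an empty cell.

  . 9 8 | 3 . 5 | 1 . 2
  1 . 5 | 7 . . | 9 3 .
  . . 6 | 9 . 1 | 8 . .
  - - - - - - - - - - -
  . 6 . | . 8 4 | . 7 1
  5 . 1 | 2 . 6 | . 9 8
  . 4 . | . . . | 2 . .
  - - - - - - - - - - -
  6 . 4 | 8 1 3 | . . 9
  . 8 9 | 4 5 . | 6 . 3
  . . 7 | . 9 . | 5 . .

Step 1. [r8c1∈{2}] nothing but 2 survives at r8c1, so r8c1=2.
Step 2. [r6c3∈{3}] r6c3 is down to just 3, so r6c3=3.
Step 3. [r3c9∈{4,5,7}] in col 9, 7 fits only at r3c9 ⇒ r3c9=7.
Step 4. [r9c8∈{1,2,4,8}] r9c8 is the only open cell in row 9 admitting 8. So r9c8=8.
Step 5. [r6c9∈{5,6}] r6c9 is the only open cell in col 9 admitting 5. So r6c9=5.
Step 6. [r2c2∈{2}] r2c2 has the single candidate 2, so r2c2=2.
Step 7. [r6c5∈{7}] r6c5 is down to just 7, so r6c5=7.
Step 8. [r2c9∈{4,6}] in col 9, 6 fits only at r2c9 ⇒ r2c9=6.
Step 9. [r1c8∈{4}] r1c8 has the single candidate 4. So r1c8=4.
Step 10. [r3c1∈{3,4}] 4 has one home in col 1: r3c1, so r3c1=4.
Step 11. [r6c6∈{9}] nothing but 9 survives at r6c6 ⇒ r6c6=9.
Step 12. [r3c2∈{3}] r3c2's peers cover all but 3. So r3c2=3.
Step 13. [r5c5∈{3}] r5c5's peers cover all but 3 ⇒ r5c5=3.
Step 14. [r5c2∈{7}] r5c2 is down to just 7. So r5c2=7.
Step 15. [r6c1∈{8}] r6c1 is down to just 8. So r6c1=8.
Step 16. [r6c4∈{1}] nothing but 1 survives at r6c4 ⇒ r6c4=1.
Step 17. [r5c7∈{4}] only 4 remains possible at r5c7 ⇒ r5c7=4.
Step 18. [r8c6∈{7}] r8c6 is down to just 7 ⇒ r8c6=7.
Step 19. [r9c4∈{6}] nothing but 6 survives at r9c4. So r9c4=6.
Step 20. [r7c8∈{2}] r7c8 is down to just 2 ⇒ r7c8=2.
Step 21. [r3c8∈{5}] nothing but 5 survives at r3c8 ⇒ r3c8=5.
Step 22. [r4c1∈{9}] only 9 remains possible at r4c1, so r4c1=9.
Step 23. [r6c8∈{6}] r6c8 is down to just 6, so r6c8=6.
Step 24. [r9c9∈{4}] only 4 remains possible at r9c9. So r9c9=4.
Step 25. [r9c2∈{1}] r9c2's peers cover all but 1 ⇒ r9c2=1.
Step 26. [r4c4∈{5}] only 5 remains possible at r4c4, so r4c4=5.
Step 27. [r9c6∈{2}] r9c6's peers cover all but 2. So r9c6=2.
Step 28. [r2c6∈{8}] r2c6 is down to just 8, so r2c6=8.
Step 29. [r8c8∈{1}] nothing but 1 survives at r8c8 ⇒ r8c8=1.
Step 30. [r2c5∈{4}] nothing but 4 survives at r2c5, so r2c5=4.
Step 31. [r1c1∈{7}] nothing but 7 survives at r1c1. So r1c1=7.
Step 32. [r4c3∈{2}] r4c3's peers cover all but 2, so r4c3=2.
Step 33. [r4c7∈{3}] r4c7 has the single candidate 3, so r4c7=3.
Step 34. [r7c7∈{7}] r7c7 has the single candidate 7 ⇒ r7c7=7.
Step 35. [r9c1∈{3}] r9c1's peers cover all but 3. So r9c1=3.
Step 36. [r3c5∈{2}] r3c5's peers cover all but 2. So r3c5=2.
Step 37. [r1c5∈{6}] r1c5 is down to just 6. So r1c5=6.
Step 38. [r7c2∈{5}] r7c2's peers cover all but 5. So r7c2=5.

Answer: 7 9 8 3 6 5 1 4 2 / 1 2 5 7 4 8 9 3 6 / 4 3 6 9 2 1 8 5 7 / 9 6 2 5 8 4 3 7 1 / 5 7 1 2 3 6 4 9 8 / 8 4 3 1 7 9 2 6 5 / 6 5 4 8 1 3 7 2 9 / 2 8 9 4 5 7 6 1 3 / 3 1 7 6 9 2 5 8 4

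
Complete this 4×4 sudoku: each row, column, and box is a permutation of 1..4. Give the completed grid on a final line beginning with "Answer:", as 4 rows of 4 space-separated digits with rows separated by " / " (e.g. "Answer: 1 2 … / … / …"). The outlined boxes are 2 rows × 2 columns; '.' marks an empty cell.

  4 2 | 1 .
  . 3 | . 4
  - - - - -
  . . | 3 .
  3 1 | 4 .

Step 1. [r3c4∈{1,2}] row 3 places 1 nowhere but r3c4 ⇒ r3c4=1.
Step 2. [r3c2∈{4}] only 4 remains possible at r3c2. So r3c2=4.
Step 3. [r1c4∈{3}] nothing but 3 survives at r1c4, so r1c4=3.
Step 4. [r2c3∈{2}] r2c3's peers cover all but 2 ⇒ r2c3=2.
Step 5. [r2c1∈{1}] nothing but 1 survives at r2c1, so r2c1=1.
Step 6. [r3c1∈{2}] r3c1 is down to just 2, so r3c1=2.
Step 7. [r4c4∈{2}] only 2 remains possible at r4c4, so r4c4=2.

Answer: 4 2 1 3 / 1 3 2 4 / 2 4 3 1 / 3 1 4 2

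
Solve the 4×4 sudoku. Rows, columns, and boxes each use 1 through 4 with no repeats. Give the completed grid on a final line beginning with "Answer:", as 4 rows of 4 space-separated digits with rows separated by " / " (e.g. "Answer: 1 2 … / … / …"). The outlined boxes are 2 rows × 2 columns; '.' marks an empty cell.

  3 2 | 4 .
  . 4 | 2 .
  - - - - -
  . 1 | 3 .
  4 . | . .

Step 1. [r1c4∈{1}] nothing but 1 survives at r1c4. So r1c4=1.
Step 2. [r4c4∈{2}] r4c4's peers cover all but 2, so r4c4=2.
Step 3. [r3c1∈{2}] nothing but 2 survives at r3c1 ⇒ r3c1=2.
Step 4. [r4c3∈{1}] nothing but 1 survives at r4c3. So r4c3=1.
Step 5. [r2c4∈{3}] r2c4 has the single candidate 3 ⇒ r2c4=3.
Step 6. [r4c2∈{3}] nothing but 3 survives at r4c2, so r4c2=3.
Step 7. [r2c1∈{1}] r2c1 has the single candidate 1 ⇒ r2c1=1.
Step 8. [r3c4∈{4}] r3c4 is down to just 4. So r3c4=4.

Answer: 3 2 4 1 / 1 4 2 3 / 2 1 3 4 / 4 3 1 2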